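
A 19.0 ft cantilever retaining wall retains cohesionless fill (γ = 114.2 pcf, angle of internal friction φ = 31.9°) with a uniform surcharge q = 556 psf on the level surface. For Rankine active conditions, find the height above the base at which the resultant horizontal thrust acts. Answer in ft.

7.41 ft

K_a = 0.3085.
Triangular part P₁ = ½K_aγH² = 6360 at H/3 = 6.333 ft; rectangular part P₂ = K_a q H = 3259 at H/2 = 9.500 ft.
ȳ = (P₁·6.333 + P₂·9.500)/(P₁+P₂) = 7.406 ft.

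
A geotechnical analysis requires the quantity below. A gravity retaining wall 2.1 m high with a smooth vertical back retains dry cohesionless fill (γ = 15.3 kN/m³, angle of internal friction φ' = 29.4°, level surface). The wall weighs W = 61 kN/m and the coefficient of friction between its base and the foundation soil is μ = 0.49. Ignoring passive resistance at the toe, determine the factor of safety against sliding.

2.59

K_a = tan²(45° − 29.4°/2) = 0.3415.
P_a = ½K_aγH² = 0.5×0.3415×15.3×2.1² = 11.52 kN/m, acting at H/3 = 0.7000 m above the base.
FS_sliding = μW / P_a = 0.49×61 / 11.52 = 2.595.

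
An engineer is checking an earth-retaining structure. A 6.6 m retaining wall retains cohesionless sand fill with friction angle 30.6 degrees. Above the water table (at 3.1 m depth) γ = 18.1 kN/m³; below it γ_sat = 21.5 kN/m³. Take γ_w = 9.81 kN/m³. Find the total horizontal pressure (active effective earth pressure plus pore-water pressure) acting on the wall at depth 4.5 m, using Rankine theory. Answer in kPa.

37.3 kPa

K_a = (1 − sin φ)/(1 + sin φ) = 0.3253.
γ' = 21.5 − 9.81 = 11.69 kN/m³.
Effective vertical stress at 4.5 m: σ'_v = 18.1×3.1 + 11.69×1.40 = 72.48 kPa.
σ'_h = K_a σ'_v = 0.3253 × 72.48 = 23.58 kPa; u = γ_w × 1.40 = 13.73 kPa.
Total σ_h = 23.58 + 13.73 = 37.31 kPa.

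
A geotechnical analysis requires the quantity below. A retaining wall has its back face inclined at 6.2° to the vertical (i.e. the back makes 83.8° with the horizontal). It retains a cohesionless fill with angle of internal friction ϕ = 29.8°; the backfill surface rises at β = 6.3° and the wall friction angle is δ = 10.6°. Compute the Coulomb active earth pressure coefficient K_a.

K_a = sin²(α+φ) / [sin²α · sin(α−δ) · (1 + √{sin(φ+δ)sin(φ−β) / (sin(α−δ)sin(α+β))})²].
With α = 83.8°, φ = 29.8°, δ = 10.6°, β = 6.3°: K_a = 0.3844.

0.384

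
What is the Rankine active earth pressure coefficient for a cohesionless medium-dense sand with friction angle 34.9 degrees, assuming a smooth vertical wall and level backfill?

K_a = (1 − sin φ)/(1 + sin φ) = (1 − sin 34.9°)/(1 + sin 34.9°) = 0.2721.

0.272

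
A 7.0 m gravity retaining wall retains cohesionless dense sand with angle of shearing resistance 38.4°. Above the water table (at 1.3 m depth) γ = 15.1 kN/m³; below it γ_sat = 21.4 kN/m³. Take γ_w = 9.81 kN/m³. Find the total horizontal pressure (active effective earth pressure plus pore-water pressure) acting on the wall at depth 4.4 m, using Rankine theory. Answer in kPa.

43.4 kPa

K_a = (1 − sin φ)/(1 + sin φ) = 0.2337.
γ' = 21.4 − 9.81 = 11.59 kN/m³.
Effective vertical stress at 4.4 m: σ'_v = 15.1×1.3 + 11.59×3.10 = 55.56 kPa.
σ'_h = K_a σ'_v = 0.2337 × 55.56 = 12.98 kPa; u = γ_w × 3.10 = 30.41 kPa.
Total σ_h = 12.98 + 30.41 = 43.39 kPa.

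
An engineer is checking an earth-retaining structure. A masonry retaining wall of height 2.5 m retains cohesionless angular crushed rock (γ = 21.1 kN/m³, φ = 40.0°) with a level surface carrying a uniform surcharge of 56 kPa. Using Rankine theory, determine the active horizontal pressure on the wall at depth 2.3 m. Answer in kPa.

K_a = (1 − sin φ)/(1 + sin φ) = 0.2174.
σ_v = γz + q = 21.1 × 2.3 + 56 = 104.5 kPa.
σ_h = K_a σ_v = 0.2174 × 104.5 = 22.73 kPa.

22.7 kPa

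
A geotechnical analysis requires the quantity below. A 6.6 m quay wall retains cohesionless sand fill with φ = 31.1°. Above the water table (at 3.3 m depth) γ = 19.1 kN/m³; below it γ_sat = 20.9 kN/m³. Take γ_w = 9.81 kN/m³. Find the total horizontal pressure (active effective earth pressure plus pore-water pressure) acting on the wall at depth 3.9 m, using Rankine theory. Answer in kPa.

K_a = (1 − sin φ)/(1 + sin φ) = 0.3188.
γ' = 20.9 − 9.81 = 11.09 kN/m³.
Effective vertical stress at 3.9 m: σ'_v = 19.1×3.3 + 11.09×0.600 = 69.68 kPa.
σ'_h = K_a σ'_v = 0.3188 × 69.68 = 22.22 kPa; u = γ_w × 0.600 = 5.886 kPa.
Total σ_h = 22.22 + 5.886 = 28.10 kPa.

28.1 kPa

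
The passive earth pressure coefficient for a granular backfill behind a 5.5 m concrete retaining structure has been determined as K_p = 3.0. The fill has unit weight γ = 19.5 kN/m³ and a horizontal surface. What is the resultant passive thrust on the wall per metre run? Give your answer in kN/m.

P = ½ K_p γ H² = 0.5 × 3.0 × 19.5 × 5.5² = 884.8 kN/m.

885 kN/m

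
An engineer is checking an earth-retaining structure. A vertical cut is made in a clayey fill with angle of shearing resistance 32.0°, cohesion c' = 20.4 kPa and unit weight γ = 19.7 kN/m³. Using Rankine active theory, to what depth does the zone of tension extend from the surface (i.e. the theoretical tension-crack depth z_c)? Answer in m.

3.74 m

K_a = tan²(45° − 32.0°/2) = 0.3073; √K_a = 0.5543.
The active pressure is zero where K_a γ z = 2c√K_a, so z_c = 2c/(γ√K_a) = 2×20.4/(19.7×0.5543) = 3.736 m.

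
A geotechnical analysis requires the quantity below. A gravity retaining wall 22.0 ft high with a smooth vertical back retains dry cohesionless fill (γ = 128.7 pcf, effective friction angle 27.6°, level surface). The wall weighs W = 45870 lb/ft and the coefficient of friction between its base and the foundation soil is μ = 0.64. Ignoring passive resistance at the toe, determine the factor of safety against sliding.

2.57

K_a = tan²(45° − 27.6°/2) = 0.3668.
P_a = ½K_aγH² = 0.5×0.3668×128.7×22.0² = 11420 lb/ft, acting at H/3 = 7.333 ft above the base.
FS_sliding = μW / P_a = 0.64×45870 / 11420 = 2.570.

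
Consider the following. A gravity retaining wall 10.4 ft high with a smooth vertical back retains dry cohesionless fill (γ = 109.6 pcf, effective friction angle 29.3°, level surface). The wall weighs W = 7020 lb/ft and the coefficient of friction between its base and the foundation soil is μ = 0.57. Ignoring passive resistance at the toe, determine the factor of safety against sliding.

1.97

K_a = tan²(45° − 29.3°/2) = 0.3428.
P_a = ½K_aγH² = 0.5×0.3428×109.6×10.4² = 2032 lb/ft, acting at H/3 = 3.467 ft above the base.
FS_sliding = μW / P_a = 0.57×7020 / 2032 = 1.969.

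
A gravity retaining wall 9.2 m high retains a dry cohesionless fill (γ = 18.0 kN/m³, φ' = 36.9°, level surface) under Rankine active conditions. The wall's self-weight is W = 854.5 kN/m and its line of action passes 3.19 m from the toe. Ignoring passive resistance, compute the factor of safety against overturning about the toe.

K_a = tan²(45° − 36.9°/2) = 0.2497.
P_a = ½K_aγH² = 0.5×0.2497×18.0×9.2² = 190.2 kN/m, acting at H/3 = 3.067 m above the base.
Overturning moment M_o = P_a × H/3 = 190.2 × 3.067 = 583.2.
Resisting moment M_r = W × 3.19 = 854.5 × 3.19 = 2726.
FS_overturning = M_r/M_o = 2726/583.2 = 4.674.

4.67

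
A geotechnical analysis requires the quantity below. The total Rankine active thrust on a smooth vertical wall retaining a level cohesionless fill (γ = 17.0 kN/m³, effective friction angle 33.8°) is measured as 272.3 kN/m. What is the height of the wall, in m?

10.6 m

K_a = 0.2851. P_a = ½ K_a γ H² ⇒ H = √(2P_a/(K_a γ)).
H = √(2×272.3/(0.2851×17.0)) = 10.60 m.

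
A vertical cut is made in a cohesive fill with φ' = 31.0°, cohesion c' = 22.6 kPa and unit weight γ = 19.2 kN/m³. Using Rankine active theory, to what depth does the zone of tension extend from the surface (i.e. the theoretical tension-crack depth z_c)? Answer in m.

4.16 m

K_a = tan²(45° − 31.0°/2) = 0.3201; √K_a = 0.5658.
The active pressure is zero where K_a γ z = 2c√K_a, so z_c = 2c/(γ√K_a) = 2×22.6/(19.2×0.5658) = 4.161 m.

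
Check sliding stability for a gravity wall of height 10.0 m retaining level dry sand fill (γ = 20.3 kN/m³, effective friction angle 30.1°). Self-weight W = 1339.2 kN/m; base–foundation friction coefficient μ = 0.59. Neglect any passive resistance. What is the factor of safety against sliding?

K_a = tan²(45° − 30.1°/2) = 0.3320.
P_a = ½K_aγH² = 0.5×0.3320×20.3×10.0² = 337.0 kN/m, acting at H/3 = 3.333 m above the base.
FS_sliding = μW / P_a = 0.59×1339.2 / 337.0 = 2.345.

2.34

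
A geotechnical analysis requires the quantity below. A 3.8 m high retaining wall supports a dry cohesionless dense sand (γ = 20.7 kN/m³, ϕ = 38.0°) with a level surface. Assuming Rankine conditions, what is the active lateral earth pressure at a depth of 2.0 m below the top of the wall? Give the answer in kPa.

K_a = (1 − sin φ)/(1 + sin φ) = 0.2379.
σ_h = K_a γ z = 0.2379 × 20.7 × 2.0 = 9.848 kPa.

9.85 kPa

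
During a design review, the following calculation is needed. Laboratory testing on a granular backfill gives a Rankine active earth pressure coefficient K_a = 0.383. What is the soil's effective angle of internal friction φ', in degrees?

26.5°

K_a = tan²(45° − φ/2) ⇒ 45° − φ/2 = arctan(√0.383) = 31.75°.
φ = 2(45° − 31.75°) = 26.50°.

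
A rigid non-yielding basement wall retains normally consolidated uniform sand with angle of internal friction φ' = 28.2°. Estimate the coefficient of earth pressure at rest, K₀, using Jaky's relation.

K₀ = 1 − sin φ' = 1 − sin 28.2° = 0.5274.

0.527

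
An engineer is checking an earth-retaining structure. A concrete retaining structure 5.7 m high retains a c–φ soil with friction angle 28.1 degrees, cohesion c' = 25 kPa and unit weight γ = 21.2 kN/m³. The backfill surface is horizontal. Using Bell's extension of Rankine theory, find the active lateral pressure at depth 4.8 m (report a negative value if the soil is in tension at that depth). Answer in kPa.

6.61 kPa

K_a = (1 − sin φ)/(1 + sin φ) = 0.3596.
σ_a = K_a γ z − 2c√K_a = 0.3596×21.2×4.8 − 2×25×0.5997 = 6.610 kPa.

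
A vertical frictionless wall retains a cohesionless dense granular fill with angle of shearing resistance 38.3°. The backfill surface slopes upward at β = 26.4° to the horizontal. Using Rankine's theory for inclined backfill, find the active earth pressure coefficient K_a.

0.313

K_a = cos β · (cos β − √(cos²β − cos²φ)) / (cos β + √(cos²β − cos²φ)).
cos β = 0.8957, cos φ = 0.7848, √(cos²β − cos²φ) = 0.4318.
K_a = 0.8957 × (0.8957 − 0.4318)/(0.8957 + 0.4318) = 0.3130.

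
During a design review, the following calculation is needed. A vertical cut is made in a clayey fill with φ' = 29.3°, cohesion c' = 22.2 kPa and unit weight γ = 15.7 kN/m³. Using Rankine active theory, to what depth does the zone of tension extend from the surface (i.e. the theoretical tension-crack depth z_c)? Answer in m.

K_a = tan²(45° − 29.3°/2) = 0.3428; √K_a = 0.5855.
The active pressure is zero where K_a γ z = 2c√K_a, so z_c = 2c/(γ√K_a) = 2×22.2/(15.7×0.5855) = 4.830 m.

4.83 m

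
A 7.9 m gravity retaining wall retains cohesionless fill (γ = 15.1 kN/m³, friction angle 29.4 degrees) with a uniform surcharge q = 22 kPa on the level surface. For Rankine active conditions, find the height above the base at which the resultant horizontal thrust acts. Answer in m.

K_a = 0.3415.
Triangular part P₁ = ½K_aγH² = 160.9 at H/3 = 2.633 m; rectangular part P₂ = K_a q H = 59.35 at H/2 = 3.950 m.
ȳ = (P₁·2.633 + P₂·3.950)/(P₁+P₂) = 2.988 m.

2.99 m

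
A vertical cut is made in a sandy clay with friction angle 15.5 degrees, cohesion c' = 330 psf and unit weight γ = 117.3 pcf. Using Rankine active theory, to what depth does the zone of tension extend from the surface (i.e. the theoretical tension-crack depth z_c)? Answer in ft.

7.40 ft

K_a = tan²(45° − 15.5°/2) = 0.5782; √K_a = 0.7604.
The active pressure is zero where K_a γ z = 2c√K_a, so z_c = 2c/(γ√K_a) = 2×330/(117.3×0.7604) = 7.399 ft.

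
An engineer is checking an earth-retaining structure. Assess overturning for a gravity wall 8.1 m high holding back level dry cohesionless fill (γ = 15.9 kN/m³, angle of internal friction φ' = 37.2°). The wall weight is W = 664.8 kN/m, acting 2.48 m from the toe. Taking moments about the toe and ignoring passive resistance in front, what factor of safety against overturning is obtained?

K_a = tan²(45° − 37.2°/2) = 0.2464.
P_a = ½K_aγH² = 0.5×0.2464×15.9×8.1² = 128.5 kN/m, acting at H/3 = 2.700 m above the base.
Overturning moment M_o = P_a × H/3 = 128.5 × 2.700 = 347.0.
Resisting moment M_r = W × 2.48 = 664.8 × 2.48 = 1649.
FS_overturning = M_r/M_o = 1649/347.0 = 4.751.

4.75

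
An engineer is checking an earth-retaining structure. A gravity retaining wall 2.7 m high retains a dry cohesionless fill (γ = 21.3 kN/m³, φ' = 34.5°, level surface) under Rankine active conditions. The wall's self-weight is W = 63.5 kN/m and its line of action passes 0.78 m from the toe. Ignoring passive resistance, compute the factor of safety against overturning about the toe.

K_a = tan²(45° − 34.5°/2) = 0.2768.
P_a = ½K_aγH² = 0.5×0.2768×21.3×2.7² = 21.49 kN/m, acting at H/3 = 0.9000 m above the base.
Overturning moment M_o = P_a × H/3 = 21.49 × 0.9000 = 19.34.
Resisting moment M_r = W × 0.78 = 63.5 × 0.78 = 49.53.
FS_overturning = M_r/M_o = 49.53/19.34 = 2.561.

2.56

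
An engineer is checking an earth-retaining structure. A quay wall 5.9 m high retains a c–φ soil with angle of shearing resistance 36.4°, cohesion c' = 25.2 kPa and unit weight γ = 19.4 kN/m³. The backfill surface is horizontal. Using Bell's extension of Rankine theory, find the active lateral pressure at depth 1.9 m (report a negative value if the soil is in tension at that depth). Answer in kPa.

-16.1 kPa

K_a = (1 − sin φ)/(1 + sin φ) = 0.2552.
σ_a = K_a γ z − 2c√K_a = 0.2552×19.4×1.9 − 2×25.2×0.5051 = -16.05 kPa.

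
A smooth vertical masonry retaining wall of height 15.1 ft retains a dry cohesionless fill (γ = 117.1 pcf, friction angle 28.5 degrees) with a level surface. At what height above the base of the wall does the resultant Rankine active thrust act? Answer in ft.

5.03 ft

K_a = 0.3540.
The pressure distribution is triangular, so the resultant acts at H/3 above the base = 15.1/3 = 5.033 ft.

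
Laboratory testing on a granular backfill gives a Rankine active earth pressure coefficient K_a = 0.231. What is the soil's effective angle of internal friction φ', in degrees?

K_a = tan²(45° − φ/2) ⇒ 45° − φ/2 = arctan(√0.231) = 25.67°.
φ = 2(45° − 25.67°) = 38.66°.

38.7°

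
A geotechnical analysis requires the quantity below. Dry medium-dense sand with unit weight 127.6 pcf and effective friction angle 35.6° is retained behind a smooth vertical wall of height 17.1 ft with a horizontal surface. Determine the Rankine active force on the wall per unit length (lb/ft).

4930 lb/ft

K_a = tan²(45° − φ/2) = 0.2641.
P_a = ½ K_a γ H² = 0.5 × 0.2641 × 127.6 × 17.1² = 4927 lb/ft.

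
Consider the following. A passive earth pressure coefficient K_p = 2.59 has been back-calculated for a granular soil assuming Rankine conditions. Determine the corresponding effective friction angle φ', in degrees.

26.3°

K_p = (1+sin φ)/(1−sin φ) ⇒ sin φ = (K_p − 1)/(K_p + 1) = 0.4429.
φ = arcsin(0.4429) = 26.29°.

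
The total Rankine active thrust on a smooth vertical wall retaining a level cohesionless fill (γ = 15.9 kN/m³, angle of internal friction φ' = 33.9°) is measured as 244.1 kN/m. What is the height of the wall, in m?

K_a = 0.2839. P_a = ½ K_a γ H² ⇒ H = √(2P_a/(K_a γ)).
H = √(2×244.1/(0.2839×15.9)) = 10.40 m.

10.4 m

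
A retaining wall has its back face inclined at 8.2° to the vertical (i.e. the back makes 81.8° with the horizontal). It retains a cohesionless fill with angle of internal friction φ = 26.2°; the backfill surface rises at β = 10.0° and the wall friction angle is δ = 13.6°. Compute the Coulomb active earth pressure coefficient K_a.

0.480

K_a = sin²(α+φ) / [sin²α · sin(α−δ) · (1 + √{sin(φ+δ)sin(φ−β) / (sin(α−δ)sin(α+β))})²].
With α = 81.8°, φ = 26.2°, δ = 13.6°, β = 10.0°: K_a = 0.4804.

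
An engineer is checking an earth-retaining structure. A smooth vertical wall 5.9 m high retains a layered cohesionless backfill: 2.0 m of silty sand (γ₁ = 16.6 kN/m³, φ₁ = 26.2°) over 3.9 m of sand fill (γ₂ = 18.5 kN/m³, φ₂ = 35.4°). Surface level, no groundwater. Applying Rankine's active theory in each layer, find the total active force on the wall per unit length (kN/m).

84.8 kN/m

K_a1 = tan²(45°−26.2°/2) = 0.3874; K_a2 = tan²(45°−35.4°/2) = 0.2664.
Layer 1: σ at base = K_a1 γ₁ h₁ = 12.86 kPa; P₁ = ½×12.86×2.0 = 12.86.
Layer 2: σ_v at top = γ₁h₁ = 33.20; σ_h top = K_a2×33.20 = 8.844; σ_h base = K_a2×(33.20+18.5×3.9) = 28.07.
P₂ = ½(8.844+28.07)×3.9 = 71.97. Total P_a = 12.86+71.97 = 84.84 kN/m.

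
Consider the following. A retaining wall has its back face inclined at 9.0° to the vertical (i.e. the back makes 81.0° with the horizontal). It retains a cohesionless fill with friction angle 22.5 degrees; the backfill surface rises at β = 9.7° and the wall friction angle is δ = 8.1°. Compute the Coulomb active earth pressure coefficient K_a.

K_a = sin²(α+φ) / [sin²α · sin(α−δ) · (1 + √{sin(φ+δ)sin(φ−β) / (sin(α−δ)sin(α+β))})²].
With α = 81.0°, φ = 22.5°, δ = 8.1°, β = 9.7°: K_a = 0.5618.

0.562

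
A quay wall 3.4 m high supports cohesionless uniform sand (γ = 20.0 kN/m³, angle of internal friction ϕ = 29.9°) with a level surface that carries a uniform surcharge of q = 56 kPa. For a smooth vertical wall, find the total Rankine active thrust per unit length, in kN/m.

K_a = tan²(45° − φ/2) = 0.3347.
Soil triangle: ½ K_a γ H² = 0.5×0.3347×20.0×3.4² = 38.69 kN/m.
Surcharge rectangle: K_a q H = 0.3347×56×3.4 = 63.72 kN/m.
Total = 38.69 + 63.72 = 102.4 kN/m.

102 kN/m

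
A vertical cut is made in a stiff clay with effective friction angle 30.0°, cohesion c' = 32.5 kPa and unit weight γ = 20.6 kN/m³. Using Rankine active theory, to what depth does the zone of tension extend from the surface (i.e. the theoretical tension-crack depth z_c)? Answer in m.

5.47 m

K_a = tan²(45° − 30.0°/2) = 0.3333; √K_a = 0.5774.
The active pressure is zero where K_a γ z = 2c√K_a, so z_c = 2c/(γ√K_a) = 2×32.5/(20.6×0.5774) = 5.465 m.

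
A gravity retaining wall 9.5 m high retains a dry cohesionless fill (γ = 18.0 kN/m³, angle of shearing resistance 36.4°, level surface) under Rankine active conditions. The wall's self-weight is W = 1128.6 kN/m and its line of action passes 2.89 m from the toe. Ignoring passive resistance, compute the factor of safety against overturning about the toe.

4.97

K_a = tan²(45° − 36.4°/2) = 0.2552.
P_a = ½K_aγH² = 0.5×0.2552×18.0×9.5² = 207.3 kN/m, acting at H/3 = 3.167 m above the base.
Overturning moment M_o = P_a × H/3 = 207.3 × 3.167 = 656.3.
Resisting moment M_r = W × 2.89 = 1128.6 × 2.89 = 3262.
FS_overturning = M_r/M_o = 3262/656.3 = 4.970.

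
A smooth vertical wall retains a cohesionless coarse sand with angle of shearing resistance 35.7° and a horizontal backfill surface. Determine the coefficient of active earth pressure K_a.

K_a = tan²(45° − φ/2) = tan²(27.15°) = 0.2630.

0.263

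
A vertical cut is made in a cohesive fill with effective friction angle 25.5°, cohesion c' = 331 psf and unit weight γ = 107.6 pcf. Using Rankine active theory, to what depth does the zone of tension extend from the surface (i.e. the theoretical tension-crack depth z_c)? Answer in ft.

9.75 ft

K_a = tan²(45° − 25.5°/2) = 0.3981; √K_a = 0.6310.
The active pressure is zero where K_a γ z = 2c√K_a, so z_c = 2c/(γ√K_a) = 2×331/(107.6×0.6310) = 9.751 ft.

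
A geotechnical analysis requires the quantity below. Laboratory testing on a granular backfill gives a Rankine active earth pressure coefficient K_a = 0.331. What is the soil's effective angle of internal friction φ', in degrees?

K_a = tan²(45° − φ/2) ⇒ 45° − φ/2 = arctan(√0.331) = 29.91°.
φ = 2(45° − 29.91°) = 30.17°.

30.2°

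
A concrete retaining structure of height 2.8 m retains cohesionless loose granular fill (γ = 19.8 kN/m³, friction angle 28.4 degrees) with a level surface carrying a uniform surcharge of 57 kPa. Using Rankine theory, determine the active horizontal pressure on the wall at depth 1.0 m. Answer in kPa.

27.3 kPa

K_a = (1 − sin φ)/(1 + sin φ) = 0.3554.
σ_v = γz + q = 19.8 × 1.0 + 57 = 76.80 kPa.
σ_h = K_a σ_v = 0.3554 × 76.80 = 27.29 kPa.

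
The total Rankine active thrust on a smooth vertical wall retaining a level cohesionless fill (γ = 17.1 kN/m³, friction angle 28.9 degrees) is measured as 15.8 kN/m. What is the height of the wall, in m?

K_a = 0.3484. P_a = ½ K_a γ H² ⇒ H = √(2P_a/(K_a γ)).
H = √(2×15.8/(0.3484×17.1)) = 2.303 m.

2.30 m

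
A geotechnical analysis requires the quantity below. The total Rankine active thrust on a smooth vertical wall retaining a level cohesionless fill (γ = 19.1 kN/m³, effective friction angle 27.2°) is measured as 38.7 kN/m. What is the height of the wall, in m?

K_a = 0.3726. P_a = ½ K_a γ H² ⇒ H = √(2P_a/(K_a γ)).
H = √(2×38.7/(0.3726×19.1)) = 3.298 m.

3.30 m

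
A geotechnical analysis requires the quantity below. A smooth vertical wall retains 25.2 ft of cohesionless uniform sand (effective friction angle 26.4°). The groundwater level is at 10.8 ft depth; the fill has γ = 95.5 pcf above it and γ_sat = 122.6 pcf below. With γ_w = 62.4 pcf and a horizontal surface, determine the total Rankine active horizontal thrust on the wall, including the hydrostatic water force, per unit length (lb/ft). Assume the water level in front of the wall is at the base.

16700 lb/ft

K_a = tan²(45° − φ/2) = 0.3844.
γ' = 122.6 − 62.4 = 60.20 pcf. Depth below WT = 14.4 ft.
σ'_h at WT = K_a γ d_w = 396.5 psf; at base = 396.5 + K_a γ' × 14.4 = 729.8 psf.
P₁ (0–10.8 ft) = ½×396.5×10.8 = 2141. P₂ (10.8–25.2 ft) = ½(396.5+729.8)×14.4 = 8109.
P_w = ½ γ_w h₂² = 0.5×62.4×14.4² = 6470. Total = 2141+8109+6470 = 16720 lb/ft.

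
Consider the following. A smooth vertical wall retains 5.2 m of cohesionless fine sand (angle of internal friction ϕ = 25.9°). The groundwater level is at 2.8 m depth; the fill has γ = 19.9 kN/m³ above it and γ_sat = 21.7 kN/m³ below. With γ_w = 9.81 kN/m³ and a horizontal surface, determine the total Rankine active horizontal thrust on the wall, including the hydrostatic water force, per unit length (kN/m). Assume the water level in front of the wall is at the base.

125 kN/m

K_a = tan²(45° − φ/2) = 0.3920.
γ' = 21.7 − 9.81 = 11.89 kN/m³. Depth below WT = 2.4 m.
σ'_h at WT = K_a γ d_w = 21.84 kPa; at base = 21.84 + K_a γ' × 2.4 = 33.03 kPa.
P₁ (0–2.8 m) = ½×21.84×2.8 = 30.58. P₂ (2.8–5.2 m) = ½(21.84+33.03)×2.4 = 65.84.
P_w = ½ γ_w h₂² = 0.5×9.81×2.4² = 28.25. Total = 30.58+65.84+28.25 = 124.7 kN/m.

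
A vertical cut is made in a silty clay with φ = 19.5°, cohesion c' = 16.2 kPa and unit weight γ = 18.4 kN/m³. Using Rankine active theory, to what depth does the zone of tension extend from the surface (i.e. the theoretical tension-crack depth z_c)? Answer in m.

2.49 m

K_a = tan²(45° − 19.5°/2) = 0.4995; √K_a = 0.7067.
The active pressure is zero where K_a γ z = 2c√K_a, so z_c = 2c/(γ√K_a) = 2×16.2/(18.4×0.7067) = 2.492 m.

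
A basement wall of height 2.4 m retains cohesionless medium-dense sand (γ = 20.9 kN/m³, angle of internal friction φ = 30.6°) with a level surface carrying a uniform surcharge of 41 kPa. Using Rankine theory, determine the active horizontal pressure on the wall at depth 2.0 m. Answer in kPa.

26.9 kPa

K_a = (1 − sin φ)/(1 + sin φ) = 0.3253.
σ_v = γz + q = 20.9 × 2.0 + 41 = 82.80 kPa.
σ_h = K_a σ_v = 0.3253 × 82.80 = 26.94 kPa.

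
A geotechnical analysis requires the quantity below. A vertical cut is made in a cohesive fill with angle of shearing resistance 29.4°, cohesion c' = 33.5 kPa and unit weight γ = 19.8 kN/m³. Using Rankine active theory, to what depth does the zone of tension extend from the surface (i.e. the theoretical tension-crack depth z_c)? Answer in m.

5.79 m

K_a = tan²(45° − 29.4°/2) = 0.3415; √K_a = 0.5844.
The active pressure is zero where K_a γ z = 2c√K_a, so z_c = 2c/(γ√K_a) = 2×33.5/(19.8×0.5844) = 5.791 m.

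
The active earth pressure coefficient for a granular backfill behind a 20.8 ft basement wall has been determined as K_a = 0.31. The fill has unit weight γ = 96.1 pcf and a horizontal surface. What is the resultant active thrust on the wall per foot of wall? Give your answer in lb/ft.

6440 lb/ft

P = ½ K_a γ H² = 0.5 × 0.31 × 96.1 × 20.8² = 6444 lb/ft.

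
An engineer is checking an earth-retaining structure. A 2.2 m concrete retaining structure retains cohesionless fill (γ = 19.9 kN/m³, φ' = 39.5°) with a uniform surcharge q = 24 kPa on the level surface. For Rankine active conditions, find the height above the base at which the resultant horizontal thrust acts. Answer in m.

0.925 m

K_a = 0.2224.
Triangular part P₁ = ½K_aγH² = 10.71 at H/3 = 0.7333 m; rectangular part P₂ = K_a q H = 11.74 at H/2 = 1.100 m.
ȳ = (P₁·0.7333 + P₂·1.100)/(P₁+P₂) = 0.9251 m.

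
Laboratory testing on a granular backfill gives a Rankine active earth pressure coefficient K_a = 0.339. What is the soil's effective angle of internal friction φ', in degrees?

K_a = tan²(45° − φ/2) ⇒ 45° − φ/2 = arctan(√0.339) = 30.21°.
φ = 2(45° − 30.21°) = 29.58°.

29.6°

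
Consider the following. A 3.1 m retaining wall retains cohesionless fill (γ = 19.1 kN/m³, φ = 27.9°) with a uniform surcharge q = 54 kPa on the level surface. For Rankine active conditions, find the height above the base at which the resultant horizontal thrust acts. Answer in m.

1.37 m

K_a = 0.3625.
Triangular part P₁ = ½K_aγH² = 33.27 at H/3 = 1.033 m; rectangular part P₂ = K_a q H = 60.68 at H/2 = 1.550 m.
ȳ = (P₁·1.033 + P₂·1.550)/(P₁+P₂) = 1.367 m.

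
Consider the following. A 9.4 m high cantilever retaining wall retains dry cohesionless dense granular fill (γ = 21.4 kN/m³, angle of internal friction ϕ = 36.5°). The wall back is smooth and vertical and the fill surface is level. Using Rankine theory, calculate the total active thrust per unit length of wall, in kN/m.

240 kN/m

K_a = tan²(45° − φ/2) = 0.2541.
P_a = ½ K_a γ H² = 0.5 × 0.2541 × 21.4 × 9.4² = 240.2 kN/m.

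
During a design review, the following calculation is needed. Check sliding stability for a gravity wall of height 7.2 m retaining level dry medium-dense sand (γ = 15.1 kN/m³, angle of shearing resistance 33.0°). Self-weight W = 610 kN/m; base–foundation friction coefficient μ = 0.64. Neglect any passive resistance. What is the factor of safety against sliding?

3.38

K_a = tan²(45° − 33.0°/2) = 0.2948.
P_a = ½K_aγH² = 0.5×0.2948×15.1×7.2² = 115.4 kN/m, acting at H/3 = 2.400 m above the base.
FS_sliding = μW / P_a = 0.64×610 / 115.4 = 3.384.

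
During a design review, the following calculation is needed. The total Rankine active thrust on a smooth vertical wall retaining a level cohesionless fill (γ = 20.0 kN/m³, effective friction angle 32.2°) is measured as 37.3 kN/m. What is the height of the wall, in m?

3.50 m

K_a = 0.3047. P_a = ½ K_a γ H² ⇒ H = √(2P_a/(K_a γ)).
H = √(2×37.3/(0.3047×20.0)) = 3.499 m.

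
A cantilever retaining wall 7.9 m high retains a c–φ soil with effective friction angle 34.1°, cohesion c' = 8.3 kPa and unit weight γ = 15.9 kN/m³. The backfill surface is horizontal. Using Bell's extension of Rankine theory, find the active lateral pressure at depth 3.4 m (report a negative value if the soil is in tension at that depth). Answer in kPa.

6.41 kPa

K_a = (1 − sin φ)/(1 + sin φ) = 0.2815.
σ_a = K_a γ z − 2c√K_a = 0.2815×15.9×3.4 − 2×8.3×0.5306 = 6.412 kPa.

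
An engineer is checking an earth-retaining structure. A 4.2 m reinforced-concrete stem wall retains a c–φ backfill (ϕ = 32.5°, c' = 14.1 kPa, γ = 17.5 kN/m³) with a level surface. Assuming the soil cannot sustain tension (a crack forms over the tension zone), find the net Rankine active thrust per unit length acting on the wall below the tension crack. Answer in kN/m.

4.20 kN/m

K_a = 0.3010; √K_a = 0.5486.
Tension-crack depth z_c = 2c/(γ√K_a) = 2×14.1/(17.5×0.5486) = 2.937 m.
σ_a at base = K_a γ H − 2c√K_a = 0.3010×17.5×4.2 − 2×14.1×0.5486 = 6.651 kPa.
P_a = ½ × 6.651 × (H − z_c) = 0.5×6.651×1.263 = 4.199 kN/m.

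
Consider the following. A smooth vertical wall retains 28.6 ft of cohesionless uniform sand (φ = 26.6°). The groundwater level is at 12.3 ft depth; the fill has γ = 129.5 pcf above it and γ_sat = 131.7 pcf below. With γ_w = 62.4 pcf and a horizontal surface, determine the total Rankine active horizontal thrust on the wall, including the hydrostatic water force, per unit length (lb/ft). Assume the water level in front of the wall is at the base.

25400 lb/ft

K_a = tan²(45° − φ/2) = 0.3814.
γ' = 131.7 − 62.4 = 69.30 pcf. Depth below WT = 16.3 ft.
σ'_h at WT = K_a γ d_w = 607.6 psf; at base = 607.6 + K_a γ' × 16.3 = 1038 psf.
P₁ (0–12.3 ft) = ½×607.6×12.3 = 3737. P₂ (12.3–28.6 ft) = ½(607.6+1038)×16.3 = 13420.
P_w = ½ γ_w h₂² = 0.5×62.4×16.3² = 8290. Total = 3737+13420+8290 = 25440 lb/ft.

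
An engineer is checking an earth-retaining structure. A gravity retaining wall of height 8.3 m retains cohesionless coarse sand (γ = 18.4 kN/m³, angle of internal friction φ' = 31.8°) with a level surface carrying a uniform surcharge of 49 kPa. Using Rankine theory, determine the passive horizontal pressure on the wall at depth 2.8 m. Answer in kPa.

324 kPa

K_p = (1 + sin φ)/(1 − sin φ) = 3.228.
σ_v = γz + q = 18.4 × 2.8 + 49 = 100.5 kPa.
σ_h = K_p σ_v = 3.228 × 100.5 = 324.5 kPa.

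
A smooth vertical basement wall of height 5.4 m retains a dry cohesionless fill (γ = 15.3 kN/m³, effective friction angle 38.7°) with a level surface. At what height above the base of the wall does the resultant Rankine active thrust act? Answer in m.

K_a = 0.2306.
The pressure distribution is triangular, so the resultant acts at H/3 above the base = 5.4/3 = 1.800 m.

1.80 m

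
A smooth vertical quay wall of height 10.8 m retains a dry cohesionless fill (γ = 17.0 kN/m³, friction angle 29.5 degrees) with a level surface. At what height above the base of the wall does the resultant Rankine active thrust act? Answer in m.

K_a = 0.3401.
The pressure distribution is triangular, so the resultant acts at H/3 above the base = 10.8/3 = 3.600 m.

3.60 m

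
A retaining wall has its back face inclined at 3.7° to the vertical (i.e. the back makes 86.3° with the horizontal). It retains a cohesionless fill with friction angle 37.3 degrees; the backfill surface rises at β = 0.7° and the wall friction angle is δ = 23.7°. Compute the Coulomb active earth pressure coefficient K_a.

0.251

K_a = sin²(α+φ) / [sin²α · sin(α−δ) · (1 + √{sin(φ+δ)sin(φ−β) / (sin(α−δ)sin(α+β))})²].
With α = 86.3°, φ = 37.3°, δ = 23.7°, β = 0.7°: K_a = 0.2513.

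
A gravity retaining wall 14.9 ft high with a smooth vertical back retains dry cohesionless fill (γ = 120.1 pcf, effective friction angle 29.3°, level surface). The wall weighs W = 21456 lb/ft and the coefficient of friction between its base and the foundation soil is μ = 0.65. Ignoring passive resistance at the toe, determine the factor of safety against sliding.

K_a = tan²(45° − 29.3°/2) = 0.3428.
P_a = ½K_aγH² = 0.5×0.3428×120.1×14.9² = 4571 lb/ft, acting at H/3 = 4.967 ft above the base.
FS_sliding = μW / P_a = 0.65×21456 / 4571 = 3.051.

3.05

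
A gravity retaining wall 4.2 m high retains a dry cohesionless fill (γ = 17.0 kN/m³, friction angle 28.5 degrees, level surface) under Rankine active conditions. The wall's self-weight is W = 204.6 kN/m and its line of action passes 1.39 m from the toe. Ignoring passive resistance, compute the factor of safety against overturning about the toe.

3.83

K_a = tan²(45° − 28.5°/2) = 0.3540.
P_a = ½K_aγH² = 0.5×0.3540×17.0×4.2² = 53.07 kN/m, acting at H/3 = 1.400 m above the base.
Overturning moment M_o = P_a × H/3 = 53.07 × 1.400 = 74.30.
Resisting moment M_r = W × 1.39 = 204.6 × 1.39 = 284.4.
FS_overturning = M_r/M_o = 284.4/74.30 = 3.828.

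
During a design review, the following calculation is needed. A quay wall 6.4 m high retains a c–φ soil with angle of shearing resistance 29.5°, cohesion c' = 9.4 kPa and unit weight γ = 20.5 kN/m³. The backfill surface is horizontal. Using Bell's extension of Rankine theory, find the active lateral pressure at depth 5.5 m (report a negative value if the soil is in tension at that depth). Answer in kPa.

27.4 kPa

K_a = (1 − sin φ)/(1 + sin φ) = 0.3401.
σ_a = K_a γ z − 2c√K_a = 0.3401×20.5×5.5 − 2×9.4×0.5832 = 27.38 kPa.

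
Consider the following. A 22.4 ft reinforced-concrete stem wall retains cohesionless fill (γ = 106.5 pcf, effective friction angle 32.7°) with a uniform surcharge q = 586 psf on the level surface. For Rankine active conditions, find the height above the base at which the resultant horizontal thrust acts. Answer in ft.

K_a = 0.2985.
Triangular part P₁ = ½K_aγH² = 7976 at H/3 = 7.467 ft; rectangular part P₂ = K_a q H = 3918 at H/2 = 11.20 ft.
ȳ = (P₁·7.467 + P₂·11.20)/(P₁+P₂) = 8.697 ft.

8.70 ft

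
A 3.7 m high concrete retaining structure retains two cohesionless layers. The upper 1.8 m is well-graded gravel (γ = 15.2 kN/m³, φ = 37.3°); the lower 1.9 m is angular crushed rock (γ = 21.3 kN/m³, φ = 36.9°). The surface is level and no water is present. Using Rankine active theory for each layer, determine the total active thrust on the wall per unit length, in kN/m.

28.6 kN/m

K_a1 = tan²(45°−37.3°/2) = 0.2453; K_a2 = tan²(45°−36.9°/2) = 0.2497.
Layer 1: σ at base = K_a1 γ₁ h₁ = 6.712 kPa; P₁ = ½×6.712×1.8 = 6.041.
Layer 2: σ_v at top = γ₁h₁ = 27.36; σ_h top = K_a2×27.36 = 6.831; σ_h base = K_a2×(27.36+21.3×1.9) = 16.94.
P₂ = ½(6.831+16.94)×1.9 = 22.58. Total P_a = 6.041+22.58 = 28.62 kN/m.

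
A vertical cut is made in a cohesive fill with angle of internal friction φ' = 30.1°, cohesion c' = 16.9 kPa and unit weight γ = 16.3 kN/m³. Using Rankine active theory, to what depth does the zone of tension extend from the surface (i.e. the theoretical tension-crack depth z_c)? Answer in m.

K_a = tan²(45° − 30.1°/2) = 0.3320; √K_a = 0.5762.
The active pressure is zero where K_a γ z = 2c√K_a, so z_c = 2c/(γ√K_a) = 2×16.9/(16.3×0.5762) = 3.599 m.

3.60 m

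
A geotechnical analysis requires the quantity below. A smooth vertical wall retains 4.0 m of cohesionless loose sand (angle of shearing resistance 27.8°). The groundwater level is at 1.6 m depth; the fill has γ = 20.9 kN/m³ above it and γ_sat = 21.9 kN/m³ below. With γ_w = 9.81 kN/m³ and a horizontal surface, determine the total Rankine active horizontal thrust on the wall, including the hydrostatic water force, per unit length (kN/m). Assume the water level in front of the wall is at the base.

79.9 kN/m

K_a = tan²(45° − φ/2) = 0.3639.
γ' = 21.9 − 9.81 = 12.09 kN/m³. Depth below WT = 2.4 m.
σ'_h at WT = K_a γ d_w = 12.17 kPa; at base = 12.17 + K_a γ' × 2.4 = 22.73 kPa.
P₁ (0–1.6 m) = ½×12.17×1.6 = 9.735. P₂ (1.6–4.0 m) = ½(12.17+22.73)×2.4 = 41.88.
P_w = ½ γ_w h₂² = 0.5×9.81×2.4² = 28.25. Total = 9.735+41.88+28.25 = 79.86 kN/m.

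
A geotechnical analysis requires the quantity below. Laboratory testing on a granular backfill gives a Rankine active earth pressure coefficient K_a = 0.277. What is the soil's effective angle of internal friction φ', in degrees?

34.5°

K_a = tan²(45° − φ/2) ⇒ 45° − φ/2 = arctan(√0.277) = 27.76°.
φ = 2(45° − 27.76°) = 34.48°.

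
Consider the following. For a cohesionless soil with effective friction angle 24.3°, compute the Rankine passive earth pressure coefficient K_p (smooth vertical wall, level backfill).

2.40

K_p = (1 + sin φ)/(1 − sin φ) = tan²(45° + 24.3°/2) = 2.399.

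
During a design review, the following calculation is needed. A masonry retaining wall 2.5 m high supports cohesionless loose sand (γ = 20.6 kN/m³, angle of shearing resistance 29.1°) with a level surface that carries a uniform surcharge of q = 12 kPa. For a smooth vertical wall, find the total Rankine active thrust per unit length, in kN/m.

K_a = tan²(45° − φ/2) = 0.3456.
Soil triangle: ½ K_a γ H² = 0.5×0.3456×20.6×2.5² = 22.25 kN/m.
Surcharge rectangle: K_a q H = 0.3456×12×2.5 = 10.37 kN/m.
Total = 22.25 + 10.37 = 32.62 kN/m.

32.6 kN/m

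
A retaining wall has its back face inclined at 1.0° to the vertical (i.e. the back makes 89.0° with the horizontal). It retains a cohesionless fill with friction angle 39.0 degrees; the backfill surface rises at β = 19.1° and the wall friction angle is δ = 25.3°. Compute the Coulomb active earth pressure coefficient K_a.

0.271

K_a = sin²(α+φ) / [sin²α · sin(α−δ) · (1 + √{sin(φ+δ)sin(φ−β) / (sin(α−δ)sin(α+β))})²].
With α = 89.0°, φ = 39.0°, δ = 25.3°, β = 19.1°: K_a = 0.2707.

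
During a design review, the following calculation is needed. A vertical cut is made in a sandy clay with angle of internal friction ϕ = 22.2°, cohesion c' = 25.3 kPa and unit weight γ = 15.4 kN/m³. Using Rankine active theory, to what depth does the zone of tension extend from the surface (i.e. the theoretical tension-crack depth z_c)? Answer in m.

K_a = tan²(45° − 22.2°/2) = 0.4515; √K_a = 0.6720.
The active pressure is zero where K_a γ z = 2c√K_a, so z_c = 2c/(γ√K_a) = 2×25.3/(15.4×0.6720) = 4.890 m.

4.89 m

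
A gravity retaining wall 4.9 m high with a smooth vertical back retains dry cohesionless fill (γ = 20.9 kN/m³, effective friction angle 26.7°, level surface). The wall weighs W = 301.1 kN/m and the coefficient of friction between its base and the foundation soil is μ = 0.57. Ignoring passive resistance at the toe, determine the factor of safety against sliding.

1.80

K_a = tan²(45° − 26.7°/2) = 0.3800.
P_a = ½K_aγH² = 0.5×0.3800×20.9×4.9² = 95.33 kN/m, acting at H/3 = 1.633 m above the base.
FS_sliding = μW / P_a = 0.57×301.1 / 95.33 = 1.800.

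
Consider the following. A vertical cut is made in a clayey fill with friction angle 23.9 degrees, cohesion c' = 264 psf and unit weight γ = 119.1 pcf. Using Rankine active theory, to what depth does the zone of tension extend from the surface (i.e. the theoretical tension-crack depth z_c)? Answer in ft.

6.81 ft

K_a = tan²(45° − 23.9°/2) = 0.4233; √K_a = 0.6506.
The active pressure is zero where K_a γ z = 2c√K_a, so z_c = 2c/(γ√K_a) = 2×264/(119.1×0.6506) = 6.814 ft.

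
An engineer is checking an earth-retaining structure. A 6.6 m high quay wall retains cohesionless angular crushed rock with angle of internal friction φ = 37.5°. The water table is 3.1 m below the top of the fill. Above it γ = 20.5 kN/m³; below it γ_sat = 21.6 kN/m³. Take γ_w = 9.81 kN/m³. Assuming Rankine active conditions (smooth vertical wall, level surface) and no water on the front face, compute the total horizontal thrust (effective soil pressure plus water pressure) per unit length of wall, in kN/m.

156 kN/m

K_a = tan²(45° − φ/2) = 0.2432.
γ' = 21.6 − 9.81 = 11.79 kN/m³. Depth below WT = 3.5 m.
σ'_h at WT = K_a γ d_w = 15.45 kPa; at base = 15.45 + K_a γ' × 3.5 = 25.49 kPa.
P₁ (0–3.1 m) = ½×15.45×3.1 = 23.96. P₂ (3.1–6.6 m) = ½(15.45+25.49)×3.5 = 71.65.
P_w = ½ γ_w h₂² = 0.5×9.81×3.5² = 60.09. Total = 23.96+71.65+60.09 = 155.7 kN/m.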